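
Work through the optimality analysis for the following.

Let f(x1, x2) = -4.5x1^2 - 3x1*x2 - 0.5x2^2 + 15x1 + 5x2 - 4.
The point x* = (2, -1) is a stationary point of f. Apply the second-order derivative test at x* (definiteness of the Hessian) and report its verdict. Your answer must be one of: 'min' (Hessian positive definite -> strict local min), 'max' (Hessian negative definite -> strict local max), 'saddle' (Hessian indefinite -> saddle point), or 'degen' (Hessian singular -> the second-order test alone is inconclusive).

Compute the Hessian H = grad^2 f:
  H = [[-9, -3], [-3, -1]]
Verify stationarity: grad f(x*) = H x* + g = (0, 0).
Eigenvalues of H: -10, 0.
H has a zero eigenvalue (singular; negative semidefinite but not definite), so H is neither positive definite, negative definite, nor indefinite. The second-order test alone is inconclusive -> degen.
(Indeed, f is constant along the null direction of H through x*, so x* is not a strict local extremum.)

degen


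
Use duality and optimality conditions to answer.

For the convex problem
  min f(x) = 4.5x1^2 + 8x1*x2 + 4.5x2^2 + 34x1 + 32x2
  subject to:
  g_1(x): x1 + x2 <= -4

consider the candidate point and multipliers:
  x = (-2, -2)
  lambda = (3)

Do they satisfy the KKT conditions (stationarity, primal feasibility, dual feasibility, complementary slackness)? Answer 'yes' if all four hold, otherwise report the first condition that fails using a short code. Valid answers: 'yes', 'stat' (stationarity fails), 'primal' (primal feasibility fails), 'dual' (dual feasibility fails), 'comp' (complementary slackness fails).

Gradient of f: grad f(x) = Q x + c = (0, -2)
Constraint values g_i(x) = a_i^T x - b_i:
  g_1((-2, -2)) = 0
Stationarity residual: grad f(x) + sum_i lambda_i a_i = (3, 1)
  -> stationarity FAILS
Primal feasibility (all g_i <= 0): OK
Dual feasibility (all lambda_i >= 0): OK
Complementary slackness (lambda_i * g_i(x) = 0 for all i): OK

Verdict: the first failing condition is stationarity -> stat.

stat


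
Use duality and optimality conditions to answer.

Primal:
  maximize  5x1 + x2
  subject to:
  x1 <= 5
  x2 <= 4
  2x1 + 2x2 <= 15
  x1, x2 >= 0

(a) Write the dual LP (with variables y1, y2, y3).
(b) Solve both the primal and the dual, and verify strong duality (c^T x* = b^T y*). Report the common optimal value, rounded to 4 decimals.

The standard primal-dual pair for 'max c^T x s.t. A x <= b, x >= 0' is:
  Dual:  min b^T y  s.t.  A^T y >= c,  y >= 0.

So the dual LP is:
  minimize  5y1 + 4y2 + 15y3
  subject to:
    y1 + 2y3 >= 5
    y2 + 2y3 >= 1
    y1, y2, y3 >= 0

Solving the primal: x* = (5, 2.5).
  primal value c^T x* = 27.5.
Solving the dual: y* = (4, 0, 0.5).
  dual value b^T y* = 27.5.
Strong duality: c^T x* = b^T y*. Confirmed.

27.5


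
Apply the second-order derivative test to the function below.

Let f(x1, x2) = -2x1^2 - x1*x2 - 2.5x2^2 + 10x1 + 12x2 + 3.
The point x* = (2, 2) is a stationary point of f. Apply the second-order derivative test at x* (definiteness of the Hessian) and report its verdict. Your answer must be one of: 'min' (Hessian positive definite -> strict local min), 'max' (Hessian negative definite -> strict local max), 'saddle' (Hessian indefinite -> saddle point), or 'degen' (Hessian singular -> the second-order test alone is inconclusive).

Compute the Hessian H = grad^2 f:
  H = [[-4, -1], [-1, -5]]
Verify stationarity: grad f(x*) = H x* + g = (0, 0).
Eigenvalues of H: -5.618, -3.382.
Both eigenvalues < 0, so H is negative definite -> x* is a strict local max.

max


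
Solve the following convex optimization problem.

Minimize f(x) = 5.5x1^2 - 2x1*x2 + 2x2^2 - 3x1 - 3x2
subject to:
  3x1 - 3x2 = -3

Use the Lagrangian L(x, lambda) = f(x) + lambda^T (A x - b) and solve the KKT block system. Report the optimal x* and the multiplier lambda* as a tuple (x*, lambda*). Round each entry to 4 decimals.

Form the Lagrangian:
  L(x, lambda) = (1/2) x^T Q x + c^T x + lambda^T (A x - b)
Stationarity (grad_x L = 0): Q x + c + A^T lambda = 0.
Primal feasibility: A x = b.

This gives the KKT block system:
  [ Q   A^T ] [ x     ]   [-c ]
  [ A    0  ] [ lambda ] = [ b ]

Solving the linear system:
  x*      = (0.3636, 1.3636)
  lambda* = (0.5758)
  f(x*)   = -1.7273

x* = (0.3636, 1.3636), lambda* = (0.5758)


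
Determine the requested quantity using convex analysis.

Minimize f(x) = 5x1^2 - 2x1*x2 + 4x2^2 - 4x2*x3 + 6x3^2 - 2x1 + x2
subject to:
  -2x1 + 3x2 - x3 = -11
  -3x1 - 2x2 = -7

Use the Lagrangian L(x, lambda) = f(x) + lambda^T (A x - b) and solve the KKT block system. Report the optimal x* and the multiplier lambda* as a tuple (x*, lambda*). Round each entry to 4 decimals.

Form the Lagrangian:
  L(x, lambda) = (1/2) x^T Q x + c^T x + lambda^T (A x - b)
Stationarity (grad_x L = 0): Q x + c + A^T lambda = 0.
Primal feasibility: A x = b.

This gives the KKT block system:
  [ Q   A^T ] [ x     ]   [-c ]
  [ A    0  ] [ lambda ] = [ b ]

Solving the linear system:
  x*      = (3.2603, -1.3904, 0.3083)
  lambda* = (9.2613, 4.9536)
  f(x*)   = 64.3194

x* = (3.2603, -1.3904, 0.3083), lambda* = (9.2613, 4.9536)


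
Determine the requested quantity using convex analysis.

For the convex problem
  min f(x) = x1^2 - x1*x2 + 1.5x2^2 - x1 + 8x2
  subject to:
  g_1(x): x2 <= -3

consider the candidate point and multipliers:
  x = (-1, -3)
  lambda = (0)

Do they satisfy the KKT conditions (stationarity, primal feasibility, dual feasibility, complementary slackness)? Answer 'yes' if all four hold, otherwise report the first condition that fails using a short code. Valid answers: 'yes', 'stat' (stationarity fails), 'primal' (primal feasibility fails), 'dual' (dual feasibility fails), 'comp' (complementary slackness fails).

Gradient of f: grad f(x) = Q x + c = (0, 0)
Constraint values g_i(x) = a_i^T x - b_i:
  g_1((-1, -3)) = 0
Stationarity residual: grad f(x) + sum_i lambda_i a_i = (0, 0)
  -> stationarity OK
Primal feasibility (all g_i <= 0): OK
Dual feasibility (all lambda_i >= 0): OK
Complementary slackness (lambda_i * g_i(x) = 0 for all i): OK

Verdict: yes, KKT holds.

yes


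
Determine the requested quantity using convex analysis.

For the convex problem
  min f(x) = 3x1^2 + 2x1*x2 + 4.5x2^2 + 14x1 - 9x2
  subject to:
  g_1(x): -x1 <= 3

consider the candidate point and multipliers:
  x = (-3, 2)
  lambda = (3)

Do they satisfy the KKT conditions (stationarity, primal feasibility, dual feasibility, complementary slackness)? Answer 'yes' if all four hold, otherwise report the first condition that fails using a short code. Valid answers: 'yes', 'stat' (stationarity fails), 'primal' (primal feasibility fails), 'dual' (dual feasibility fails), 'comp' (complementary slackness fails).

Gradient of f: grad f(x) = Q x + c = (0, 3)
Constraint values g_i(x) = a_i^T x - b_i:
  g_1((-3, 2)) = 0
Stationarity residual: grad f(x) + sum_i lambda_i a_i = (-3, 3)
  -> stationarity FAILS
Primal feasibility (all g_i <= 0): OK
Dual feasibility (all lambda_i >= 0): OK
Complementary slackness (lambda_i * g_i(x) = 0 for all i): OK

Verdict: the first failing condition is stationarity -> stat.

stat


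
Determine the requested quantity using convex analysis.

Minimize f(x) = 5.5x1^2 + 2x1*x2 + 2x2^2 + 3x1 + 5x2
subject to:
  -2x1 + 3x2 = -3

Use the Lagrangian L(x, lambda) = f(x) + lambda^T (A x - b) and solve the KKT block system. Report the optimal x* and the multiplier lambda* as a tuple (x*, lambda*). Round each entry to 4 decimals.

Form the Lagrangian:
  L(x, lambda) = (1/2) x^T Q x + c^T x + lambda^T (A x - b)
Stationarity (grad_x L = 0): Q x + c + A^T lambda = 0.
Primal feasibility: A x = b.

This gives the KKT block system:
  [ Q   A^T ] [ x     ]   [-c ]
  [ A    0  ] [ lambda ] = [ b ]

Solving the linear system:
  x*      = (-0.1079, -1.0719)
  lambda* = (-0.1655)
  f(x*)   = -3.0899

x* = (-0.1079, -1.0719), lambda* = (-0.1655)


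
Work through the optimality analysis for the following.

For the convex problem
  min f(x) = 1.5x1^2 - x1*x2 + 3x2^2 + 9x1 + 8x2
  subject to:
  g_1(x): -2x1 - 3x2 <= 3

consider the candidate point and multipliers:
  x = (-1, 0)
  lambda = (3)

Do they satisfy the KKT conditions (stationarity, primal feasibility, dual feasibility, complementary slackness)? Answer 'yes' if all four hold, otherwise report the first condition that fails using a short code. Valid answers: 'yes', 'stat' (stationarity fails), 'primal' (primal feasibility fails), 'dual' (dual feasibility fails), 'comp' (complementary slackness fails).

Gradient of f: grad f(x) = Q x + c = (6, 9)
Constraint values g_i(x) = a_i^T x - b_i:
  g_1((-1, 0)) = -1
Stationarity residual: grad f(x) + sum_i lambda_i a_i = (0, 0)
  -> stationarity OK
Primal feasibility (all g_i <= 0): OK
Dual feasibility (all lambda_i >= 0): OK
Complementary slackness (lambda_i * g_i(x) = 0 for all i): FAILS

Verdict: the first failing condition is complementary_slackness -> comp.

comp


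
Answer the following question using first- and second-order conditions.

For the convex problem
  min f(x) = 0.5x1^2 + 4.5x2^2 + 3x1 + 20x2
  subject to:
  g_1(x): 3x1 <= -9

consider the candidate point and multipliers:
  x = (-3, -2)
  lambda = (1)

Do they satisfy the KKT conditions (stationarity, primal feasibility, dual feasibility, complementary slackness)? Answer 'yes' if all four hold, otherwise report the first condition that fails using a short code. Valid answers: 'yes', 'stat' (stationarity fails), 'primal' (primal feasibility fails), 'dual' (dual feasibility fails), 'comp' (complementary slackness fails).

Gradient of f: grad f(x) = Q x + c = (0, 2)
Constraint values g_i(x) = a_i^T x - b_i:
  g_1((-3, -2)) = 0
Stationarity residual: grad f(x) + sum_i lambda_i a_i = (3, 2)
  -> stationarity FAILS
Primal feasibility (all g_i <= 0): OK
Dual feasibility (all lambda_i >= 0): OK
Complementary slackness (lambda_i * g_i(x) = 0 for all i): OK

Verdict: the first failing condition is stationarity -> stat.

stat


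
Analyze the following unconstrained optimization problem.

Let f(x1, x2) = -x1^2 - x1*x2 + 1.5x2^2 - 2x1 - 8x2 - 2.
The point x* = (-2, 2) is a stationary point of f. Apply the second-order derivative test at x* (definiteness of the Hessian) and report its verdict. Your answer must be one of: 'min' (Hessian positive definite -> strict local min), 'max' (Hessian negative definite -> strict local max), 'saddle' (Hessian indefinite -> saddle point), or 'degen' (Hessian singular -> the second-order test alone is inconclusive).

Compute the Hessian H = grad^2 f:
  H = [[-2, -1], [-1, 3]]
Verify stationarity: grad f(x*) = H x* + g = (0, 0).
Eigenvalues of H: -2.1926, 3.1926.
Eigenvalues have mixed signs, so H is indefinite -> x* is a saddle point.

saddle


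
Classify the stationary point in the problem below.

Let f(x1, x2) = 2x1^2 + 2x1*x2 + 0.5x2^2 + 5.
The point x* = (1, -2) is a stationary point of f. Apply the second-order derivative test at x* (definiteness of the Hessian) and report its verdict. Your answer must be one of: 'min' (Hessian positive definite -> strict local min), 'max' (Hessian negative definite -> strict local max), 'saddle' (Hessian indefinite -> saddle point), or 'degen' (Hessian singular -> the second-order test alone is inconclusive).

Compute the Hessian H = grad^2 f:
  H = [[4, 2], [2, 1]]
Verify stationarity: grad f(x*) = H x* + g = (0, 0).
Eigenvalues of H: 0, 5.
H has a zero eigenvalue (singular; positive semidefinite but not definite), so H is neither positive definite, negative definite, nor indefinite. The second-order test alone is inconclusive -> degen.
(Indeed, f is constant along the null direction of H through x*, so x* is not a strict local extremum.)

degen


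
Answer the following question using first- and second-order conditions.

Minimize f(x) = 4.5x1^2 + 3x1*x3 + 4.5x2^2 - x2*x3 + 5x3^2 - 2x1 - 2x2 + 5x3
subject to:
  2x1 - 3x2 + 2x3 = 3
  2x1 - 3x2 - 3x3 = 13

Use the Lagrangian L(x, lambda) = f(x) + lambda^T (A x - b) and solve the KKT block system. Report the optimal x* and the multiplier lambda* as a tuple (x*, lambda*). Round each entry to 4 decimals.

Form the Lagrangian:
  L(x, lambda) = (1/2) x^T Q x + c^T x + lambda^T (A x - b)
Stationarity (grad_x L = 0): Q x + c + A^T lambda = 0.
Primal feasibility: A x = b.

This gives the KKT block system:
  [ Q   A^T ] [ x     ]   [-c ]
  [ A    0  ] [ lambda ] = [ b ]

Solving the linear system:
  x*      = (1.6923, -1.2051, -2)
  lambda* = (-0.4256, -3.1897)
  f(x*)   = 15.8846

x* = (1.6923, -1.2051, -2), lambda* = (-0.4256, -3.1897)


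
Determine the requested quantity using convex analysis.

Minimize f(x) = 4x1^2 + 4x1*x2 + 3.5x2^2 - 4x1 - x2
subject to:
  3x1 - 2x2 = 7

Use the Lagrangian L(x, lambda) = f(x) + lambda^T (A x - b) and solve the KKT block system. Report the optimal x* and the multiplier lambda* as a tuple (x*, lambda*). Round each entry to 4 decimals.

Form the Lagrangian:
  L(x, lambda) = (1/2) x^T Q x + c^T x + lambda^T (A x - b)
Stationarity (grad_x L = 0): Q x + c + A^T lambda = 0.
Primal feasibility: A x = b.

This gives the KKT block system:
  [ Q   A^T ] [ x     ]   [-c ]
  [ A    0  ] [ lambda ] = [ b ]

Solving the linear system:
  x*      = (1.5734, -1.1399)
  lambda* = (-1.3427)
  f(x*)   = 2.1224

x* = (1.5734, -1.1399), lambda* = (-1.3427)


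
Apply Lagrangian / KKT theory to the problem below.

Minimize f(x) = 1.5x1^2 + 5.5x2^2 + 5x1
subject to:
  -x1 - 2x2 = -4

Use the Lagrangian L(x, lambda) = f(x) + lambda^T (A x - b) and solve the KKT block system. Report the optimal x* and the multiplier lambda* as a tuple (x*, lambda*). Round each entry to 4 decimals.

Form the Lagrangian:
  L(x, lambda) = (1/2) x^T Q x + c^T x + lambda^T (A x - b)
Stationarity (grad_x L = 0): Q x + c + A^T lambda = 0.
Primal feasibility: A x = b.

This gives the KKT block system:
  [ Q   A^T ] [ x     ]   [-c ]
  [ A    0  ] [ lambda ] = [ b ]

Solving the linear system:
  x*      = (1.0435, 1.4783)
  lambda* = (8.1304)
  f(x*)   = 18.8696

x* = (1.0435, 1.4783), lambda* = (8.1304)


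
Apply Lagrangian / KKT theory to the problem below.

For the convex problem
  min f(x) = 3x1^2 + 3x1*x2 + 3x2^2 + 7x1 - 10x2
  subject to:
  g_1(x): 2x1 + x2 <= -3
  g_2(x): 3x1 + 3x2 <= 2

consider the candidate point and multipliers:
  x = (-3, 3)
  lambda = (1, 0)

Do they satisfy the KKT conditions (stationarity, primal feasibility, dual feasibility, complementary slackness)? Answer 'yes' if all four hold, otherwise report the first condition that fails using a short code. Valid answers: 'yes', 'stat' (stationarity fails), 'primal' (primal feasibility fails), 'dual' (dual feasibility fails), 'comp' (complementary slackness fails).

Gradient of f: grad f(x) = Q x + c = (-2, -1)
Constraint values g_i(x) = a_i^T x - b_i:
  g_1((-3, 3)) = 0
  g_2((-3, 3)) = -2
Stationarity residual: grad f(x) + sum_i lambda_i a_i = (0, 0)
  -> stationarity OK
Primal feasibility (all g_i <= 0): OK
Dual feasibility (all lambda_i >= 0): OK
Complementary slackness (lambda_i * g_i(x) = 0 for all i): OK

Verdict: yes, KKT holds.

yes


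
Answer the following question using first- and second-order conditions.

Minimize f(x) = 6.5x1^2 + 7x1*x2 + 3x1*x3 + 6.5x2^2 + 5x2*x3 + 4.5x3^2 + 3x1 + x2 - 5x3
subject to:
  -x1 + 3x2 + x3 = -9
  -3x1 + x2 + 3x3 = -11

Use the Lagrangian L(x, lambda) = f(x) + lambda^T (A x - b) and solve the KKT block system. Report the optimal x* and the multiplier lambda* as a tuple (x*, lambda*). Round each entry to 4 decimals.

Form the Lagrangian:
  L(x, lambda) = (1/2) x^T Q x + c^T x + lambda^T (A x - b)
Stationarity (grad_x L = 0): Q x + c + A^T lambda = 0.
Primal feasibility: A x = b.

This gives the KKT block system:
  [ Q   A^T ] [ x     ]   [-c ]
  [ A    0  ] [ lambda ] = [ b ]

Solving the linear system:
  x*      = (2.2143, -2, -0.7857)
  lambda* = (3.1071, 4.1071)
  f(x*)   = 40.8571

x* = (2.2143, -2, -0.7857), lambda* = (3.1071, 4.1071)


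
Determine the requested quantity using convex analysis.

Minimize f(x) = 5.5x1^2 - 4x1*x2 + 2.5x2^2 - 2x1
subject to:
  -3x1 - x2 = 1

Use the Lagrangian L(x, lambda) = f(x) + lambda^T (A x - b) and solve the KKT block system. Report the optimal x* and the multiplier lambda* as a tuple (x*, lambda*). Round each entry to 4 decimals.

Form the Lagrangian:
  L(x, lambda) = (1/2) x^T Q x + c^T x + lambda^T (A x - b)
Stationarity (grad_x L = 0): Q x + c + A^T lambda = 0.
Primal feasibility: A x = b.

This gives the KKT block system:
  [ Q   A^T ] [ x     ]   [-c ]
  [ A    0  ] [ lambda ] = [ b ]

Solving the linear system:
  x*      = (-0.2125, -0.3625)
  lambda* = (-0.9625)
  f(x*)   = 0.6938

x* = (-0.2125, -0.3625), lambda* = (-0.9625)


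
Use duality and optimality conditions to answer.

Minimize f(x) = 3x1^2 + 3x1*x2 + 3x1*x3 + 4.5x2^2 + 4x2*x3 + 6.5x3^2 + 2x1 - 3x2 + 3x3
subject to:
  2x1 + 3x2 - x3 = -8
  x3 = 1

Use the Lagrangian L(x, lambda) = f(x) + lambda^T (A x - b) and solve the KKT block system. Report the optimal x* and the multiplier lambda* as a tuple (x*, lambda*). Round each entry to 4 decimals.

Form the Lagrangian:
  L(x, lambda) = (1/2) x^T Q x + c^T x + lambda^T (A x - b)
Stationarity (grad_x L = 0): Q x + c + A^T lambda = 0.
Primal feasibility: A x = b.

This gives the KKT block system:
  [ Q   A^T ] [ x     ]   [-c ]
  [ A    0  ] [ lambda ] = [ b ]

Solving the linear system:
  x*      = (-1.8889, -1.0741, 1)
  lambda* = (4.7778, -1.2593)
  f(x*)   = 20.963

x* = (-1.8889, -1.0741, 1), lambda* = (4.7778, -1.2593)


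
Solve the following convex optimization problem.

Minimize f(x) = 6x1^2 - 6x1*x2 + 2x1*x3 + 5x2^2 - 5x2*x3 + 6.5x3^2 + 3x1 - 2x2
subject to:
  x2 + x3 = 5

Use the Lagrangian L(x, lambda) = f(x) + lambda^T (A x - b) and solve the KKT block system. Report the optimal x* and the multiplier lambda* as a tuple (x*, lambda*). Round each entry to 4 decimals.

Form the Lagrangian:
  L(x, lambda) = (1/2) x^T Q x + c^T x + lambda^T (A x - b)
Stationarity (grad_x L = 0): Q x + c + A^T lambda = 0.
Primal feasibility: A x = b.

This gives the KKT block system:
  [ Q   A^T ] [ x     ]   [-c ]
  [ A    0  ] [ lambda ] = [ b ]

Solving the linear system:
  x*      = (0.9247, 3.012, 1.988)
  lambda* = (-12.6325)
  f(x*)   = 29.9563

x* = (0.9247, 3.012, 1.988), lambda* = (-12.6325)


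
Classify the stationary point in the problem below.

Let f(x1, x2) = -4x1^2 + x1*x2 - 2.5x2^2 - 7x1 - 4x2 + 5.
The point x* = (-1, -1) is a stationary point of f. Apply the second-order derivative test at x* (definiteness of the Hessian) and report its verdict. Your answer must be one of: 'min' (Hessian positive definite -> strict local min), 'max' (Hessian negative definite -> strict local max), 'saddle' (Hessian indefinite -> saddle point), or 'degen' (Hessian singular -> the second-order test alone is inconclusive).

Compute the Hessian H = grad^2 f:
  H = [[-8, 1], [1, -5]]
Verify stationarity: grad f(x*) = H x* + g = (0, 0).
Eigenvalues of H: -8.3028, -4.6972.
Both eigenvalues < 0, so H is negative definite -> x* is a strict local max.

max


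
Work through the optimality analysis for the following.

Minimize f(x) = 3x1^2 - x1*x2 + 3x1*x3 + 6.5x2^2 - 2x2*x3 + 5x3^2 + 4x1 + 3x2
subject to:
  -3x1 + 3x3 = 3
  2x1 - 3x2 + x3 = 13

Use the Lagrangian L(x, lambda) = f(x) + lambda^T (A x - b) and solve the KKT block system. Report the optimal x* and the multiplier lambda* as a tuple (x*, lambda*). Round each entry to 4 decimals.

Form the Lagrangian:
  L(x, lambda) = (1/2) x^T Q x + c^T x + lambda^T (A x - b)
Stationarity (grad_x L = 0): Q x + c + A^T lambda = 0.
Primal feasibility: A x = b.

This gives the KKT block system:
  [ Q   A^T ] [ x     ]   [-c ]
  [ A    0  ] [ lambda ] = [ b ]

Solving the linear system:
  x*      = (0.7586, -3.2414, 1.7586)
  lambda* = (-3.9579, -14.4713)
  f(x*)   = 96.6552

x* = (0.7586, -3.2414, 1.7586), lambda* = (-3.9579, -14.4713)


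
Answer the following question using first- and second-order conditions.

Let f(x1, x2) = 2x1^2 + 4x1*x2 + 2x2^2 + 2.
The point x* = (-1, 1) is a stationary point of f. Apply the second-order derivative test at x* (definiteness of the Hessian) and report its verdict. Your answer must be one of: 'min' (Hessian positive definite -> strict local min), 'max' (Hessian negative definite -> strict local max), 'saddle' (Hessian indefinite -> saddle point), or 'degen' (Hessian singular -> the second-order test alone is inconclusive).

Compute the Hessian H = grad^2 f:
  H = [[4, 4], [4, 4]]
Verify stationarity: grad f(x*) = H x* + g = (0, 0).
Eigenvalues of H: 0, 8.
H has a zero eigenvalue (singular; positive semidefinite but not definite), so H is neither positive definite, negative definite, nor indefinite. The second-order test alone is inconclusive -> degen.
(Indeed, f is constant along the null direction of H through x*, so x* is not a strict local extremum.)

degen


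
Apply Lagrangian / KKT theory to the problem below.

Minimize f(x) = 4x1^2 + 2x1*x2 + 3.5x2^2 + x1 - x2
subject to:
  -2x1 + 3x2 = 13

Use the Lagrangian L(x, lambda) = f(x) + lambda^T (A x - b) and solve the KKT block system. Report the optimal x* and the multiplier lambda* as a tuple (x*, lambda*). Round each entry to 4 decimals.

Form the Lagrangian:
  L(x, lambda) = (1/2) x^T Q x + c^T x + lambda^T (A x - b)
Stationarity (grad_x L = 0): Q x + c + A^T lambda = 0.
Primal feasibility: A x = b.

This gives the KKT block system:
  [ Q   A^T ] [ x     ]   [-c ]
  [ A    0  ] [ lambda ] = [ b ]

Solving the linear system:
  x*      = (-2.121, 2.9194)
  lambda* = (-5.0645)
  f(x*)   = 30.3992

x* = (-2.121, 2.9194), lambda* = (-5.0645)


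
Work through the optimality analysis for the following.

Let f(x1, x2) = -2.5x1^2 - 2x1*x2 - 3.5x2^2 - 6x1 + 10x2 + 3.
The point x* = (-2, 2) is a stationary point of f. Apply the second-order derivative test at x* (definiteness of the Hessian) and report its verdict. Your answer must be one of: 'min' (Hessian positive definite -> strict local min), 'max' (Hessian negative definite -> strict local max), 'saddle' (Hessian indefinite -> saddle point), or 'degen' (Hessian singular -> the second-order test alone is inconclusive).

Compute the Hessian H = grad^2 f:
  H = [[-5, -2], [-2, -7]]
Verify stationarity: grad f(x*) = H x* + g = (0, 0).
Eigenvalues of H: -8.2361, -3.7639.
Both eigenvalues < 0, so H is negative definite -> x* is a strict local max.

max


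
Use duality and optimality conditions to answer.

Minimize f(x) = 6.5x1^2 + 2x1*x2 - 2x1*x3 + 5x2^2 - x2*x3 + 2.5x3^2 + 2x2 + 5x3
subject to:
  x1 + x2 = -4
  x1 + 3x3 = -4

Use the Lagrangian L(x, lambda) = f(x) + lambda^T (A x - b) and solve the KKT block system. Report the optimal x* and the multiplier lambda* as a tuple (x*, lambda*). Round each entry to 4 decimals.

Form the Lagrangian:
  L(x, lambda) = (1/2) x^T Q x + c^T x + lambda^T (A x - b)
Stationarity (grad_x L = 0): Q x + c + A^T lambda = 0.
Primal feasibility: A x = b.

This gives the KKT block system:
  [ Q   A^T ] [ x     ]   [-c ]
  [ A    0  ] [ lambda ] = [ b ]

Solving the linear system:
  x*      = (-1.511, -2.489, -0.8297)
  lambda* = (25.0824, -2.1209)
  f(x*)   = 41.3599

x* = (-1.511, -2.489, -0.8297), lambda* = (25.0824, -2.1209)


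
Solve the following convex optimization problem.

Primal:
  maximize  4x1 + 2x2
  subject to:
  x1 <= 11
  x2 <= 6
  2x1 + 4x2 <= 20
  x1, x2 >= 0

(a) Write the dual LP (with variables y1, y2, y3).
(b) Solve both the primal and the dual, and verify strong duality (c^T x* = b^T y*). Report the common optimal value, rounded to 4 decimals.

The standard primal-dual pair for 'max c^T x s.t. A x <= b, x >= 0' is:
  Dual:  min b^T y  s.t.  A^T y >= c,  y >= 0.

So the dual LP is:
  minimize  11y1 + 6y2 + 20y3
  subject to:
    y1 + 2y3 >= 4
    y2 + 4y3 >= 2
    y1, y2, y3 >= 0

Solving the primal: x* = (10, 0).
  primal value c^T x* = 40.
Solving the dual: y* = (0, 0, 2).
  dual value b^T y* = 40.
Strong duality: c^T x* = b^T y*. Confirmed.

40


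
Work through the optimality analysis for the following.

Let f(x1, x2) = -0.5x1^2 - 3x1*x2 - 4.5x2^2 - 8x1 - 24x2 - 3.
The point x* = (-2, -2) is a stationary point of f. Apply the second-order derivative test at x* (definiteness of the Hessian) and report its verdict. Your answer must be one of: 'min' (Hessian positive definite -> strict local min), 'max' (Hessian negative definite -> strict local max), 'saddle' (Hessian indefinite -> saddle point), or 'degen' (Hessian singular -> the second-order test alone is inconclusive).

Compute the Hessian H = grad^2 f:
  H = [[-1, -3], [-3, -9]]
Verify stationarity: grad f(x*) = H x* + g = (0, 0).
Eigenvalues of H: -10, 0.
H has a zero eigenvalue (singular; negative semidefinite but not definite), so H is neither positive definite, negative definite, nor indefinite. The second-order test alone is inconclusive -> degen.
(Indeed, f is constant along the null direction of H through x*, so x* is not a strict local extremum.)

degen


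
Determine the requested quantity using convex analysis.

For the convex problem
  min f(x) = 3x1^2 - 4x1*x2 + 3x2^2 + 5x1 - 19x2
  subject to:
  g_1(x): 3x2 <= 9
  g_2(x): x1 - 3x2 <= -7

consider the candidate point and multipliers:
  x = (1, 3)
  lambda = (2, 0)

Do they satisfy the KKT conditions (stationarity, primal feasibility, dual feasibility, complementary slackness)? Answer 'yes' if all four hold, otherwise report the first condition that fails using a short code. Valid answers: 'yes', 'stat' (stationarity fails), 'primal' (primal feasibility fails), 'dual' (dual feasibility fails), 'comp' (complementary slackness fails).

Gradient of f: grad f(x) = Q x + c = (-1, -5)
Constraint values g_i(x) = a_i^T x - b_i:
  g_1((1, 3)) = 0
  g_2((1, 3)) = -1
Stationarity residual: grad f(x) + sum_i lambda_i a_i = (-1, 1)
  -> stationarity FAILS
Primal feasibility (all g_i <= 0): OK
Dual feasibility (all lambda_i >= 0): OK
Complementary slackness (lambda_i * g_i(x) = 0 for all i): OK

Verdict: the first failing condition is stationarity -> stat.

stat


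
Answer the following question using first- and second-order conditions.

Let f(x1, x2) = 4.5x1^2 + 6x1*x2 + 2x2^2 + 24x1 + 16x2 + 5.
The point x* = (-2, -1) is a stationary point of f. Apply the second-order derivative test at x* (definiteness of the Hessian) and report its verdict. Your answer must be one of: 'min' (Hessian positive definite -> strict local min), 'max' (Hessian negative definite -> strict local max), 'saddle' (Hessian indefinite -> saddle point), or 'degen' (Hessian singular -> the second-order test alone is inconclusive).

Compute the Hessian H = grad^2 f:
  H = [[9, 6], [6, 4]]
Verify stationarity: grad f(x*) = H x* + g = (0, 0).
Eigenvalues of H: 0, 13.
H has a zero eigenvalue (singular; positive semidefinite but not definite), so H is neither positive definite, negative definite, nor indefinite. The second-order test alone is inconclusive -> degen.
(Indeed, f is constant along the null direction of H through x*, so x* is not a strict local extremum.)

degen


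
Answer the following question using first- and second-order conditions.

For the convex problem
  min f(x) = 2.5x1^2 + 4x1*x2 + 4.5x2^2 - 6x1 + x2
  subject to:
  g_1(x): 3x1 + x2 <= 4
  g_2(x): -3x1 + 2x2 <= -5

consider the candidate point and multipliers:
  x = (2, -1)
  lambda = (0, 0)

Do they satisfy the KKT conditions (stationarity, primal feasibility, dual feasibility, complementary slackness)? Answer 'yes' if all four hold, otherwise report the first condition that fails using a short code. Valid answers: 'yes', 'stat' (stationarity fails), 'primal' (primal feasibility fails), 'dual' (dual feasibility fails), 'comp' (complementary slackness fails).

Gradient of f: grad f(x) = Q x + c = (0, 0)
Constraint values g_i(x) = a_i^T x - b_i:
  g_1((2, -1)) = 1
  g_2((2, -1)) = -3
Stationarity residual: grad f(x) + sum_i lambda_i a_i = (0, 0)
  -> stationarity OK
Primal feasibility (all g_i <= 0): FAILS
Dual feasibility (all lambda_i >= 0): OK
Complementary slackness (lambda_i * g_i(x) = 0 for all i): OK

Verdict: the first failing condition is primal_feasibility -> primal.

primal


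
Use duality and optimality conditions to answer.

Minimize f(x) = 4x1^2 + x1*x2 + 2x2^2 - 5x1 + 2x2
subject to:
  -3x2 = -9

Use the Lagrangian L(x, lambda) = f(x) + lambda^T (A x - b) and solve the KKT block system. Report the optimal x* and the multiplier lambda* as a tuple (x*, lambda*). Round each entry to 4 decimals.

Form the Lagrangian:
  L(x, lambda) = (1/2) x^T Q x + c^T x + lambda^T (A x - b)
Stationarity (grad_x L = 0): Q x + c + A^T lambda = 0.
Primal feasibility: A x = b.

This gives the KKT block system:
  [ Q   A^T ] [ x     ]   [-c ]
  [ A    0  ] [ lambda ] = [ b ]

Solving the linear system:
  x*      = (0.25, 3)
  lambda* = (4.75)
  f(x*)   = 23.75

x* = (0.25, 3), lambda* = (4.75)


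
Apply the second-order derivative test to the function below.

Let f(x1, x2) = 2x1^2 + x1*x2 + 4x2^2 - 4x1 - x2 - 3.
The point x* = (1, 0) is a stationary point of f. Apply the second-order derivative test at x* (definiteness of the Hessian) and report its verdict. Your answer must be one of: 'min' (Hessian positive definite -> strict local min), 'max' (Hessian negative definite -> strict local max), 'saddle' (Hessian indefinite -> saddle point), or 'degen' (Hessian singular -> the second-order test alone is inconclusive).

Compute the Hessian H = grad^2 f:
  H = [[4, 1], [1, 8]]
Verify stationarity: grad f(x*) = H x* + g = (0, 0).
Eigenvalues of H: 3.7639, 8.2361.
Both eigenvalues > 0, so H is positive definite -> x* is a strict local min.

min


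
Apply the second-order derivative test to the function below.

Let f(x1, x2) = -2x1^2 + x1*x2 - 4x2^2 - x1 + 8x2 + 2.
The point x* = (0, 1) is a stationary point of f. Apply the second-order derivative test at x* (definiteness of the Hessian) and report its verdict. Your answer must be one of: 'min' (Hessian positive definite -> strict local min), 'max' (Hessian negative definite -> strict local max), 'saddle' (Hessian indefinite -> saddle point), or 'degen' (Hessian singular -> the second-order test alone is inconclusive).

Compute the Hessian H = grad^2 f:
  H = [[-4, 1], [1, -8]]
Verify stationarity: grad f(x*) = H x* + g = (0, 0).
Eigenvalues of H: -8.2361, -3.7639.
Both eigenvalues < 0, so H is negative definite -> x* is a strict local max.

max


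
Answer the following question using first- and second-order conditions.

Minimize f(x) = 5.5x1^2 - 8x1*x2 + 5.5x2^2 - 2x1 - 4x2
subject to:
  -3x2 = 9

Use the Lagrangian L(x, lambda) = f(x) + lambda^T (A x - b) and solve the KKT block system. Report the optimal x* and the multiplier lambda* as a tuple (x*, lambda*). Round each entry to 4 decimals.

Form the Lagrangian:
  L(x, lambda) = (1/2) x^T Q x + c^T x + lambda^T (A x - b)
Stationarity (grad_x L = 0): Q x + c + A^T lambda = 0.
Primal feasibility: A x = b.

This gives the KKT block system:
  [ Q   A^T ] [ x     ]   [-c ]
  [ A    0  ] [ lambda ] = [ b ]

Solving the linear system:
  x*      = (-2, -3)
  lambda* = (-7)
  f(x*)   = 39.5

x* = (-2, -3), lambda* = (-7)


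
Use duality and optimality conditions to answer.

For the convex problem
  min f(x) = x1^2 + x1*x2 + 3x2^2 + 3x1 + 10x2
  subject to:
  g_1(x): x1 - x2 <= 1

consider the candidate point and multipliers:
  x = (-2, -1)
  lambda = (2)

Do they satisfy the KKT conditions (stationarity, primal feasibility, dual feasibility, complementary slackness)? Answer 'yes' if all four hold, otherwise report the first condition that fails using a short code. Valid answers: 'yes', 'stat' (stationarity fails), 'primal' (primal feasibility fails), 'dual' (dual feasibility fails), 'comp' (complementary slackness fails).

Gradient of f: grad f(x) = Q x + c = (-2, 2)
Constraint values g_i(x) = a_i^T x - b_i:
  g_1((-2, -1)) = -2
Stationarity residual: grad f(x) + sum_i lambda_i a_i = (0, 0)
  -> stationarity OK
Primal feasibility (all g_i <= 0): OK
Dual feasibility (all lambda_i >= 0): OK
Complementary slackness (lambda_i * g_i(x) = 0 for all i): FAILS

Verdict: the first failing condition is complementary_slackness -> comp.

comp


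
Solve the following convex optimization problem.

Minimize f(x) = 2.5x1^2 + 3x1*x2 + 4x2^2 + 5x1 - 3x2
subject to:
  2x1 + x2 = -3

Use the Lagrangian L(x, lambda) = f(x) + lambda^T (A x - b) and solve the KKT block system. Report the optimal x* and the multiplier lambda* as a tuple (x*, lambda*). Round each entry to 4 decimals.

Form the Lagrangian:
  L(x, lambda) = (1/2) x^T Q x + c^T x + lambda^T (A x - b)
Stationarity (grad_x L = 0): Q x + c + A^T lambda = 0.
Primal feasibility: A x = b.

This gives the KKT block system:
  [ Q   A^T ] [ x     ]   [-c ]
  [ A    0  ] [ lambda ] = [ b ]

Solving the linear system:
  x*      = (-2, 1)
  lambda* = (1)
  f(x*)   = -5

x* = (-2, 1), lambda* = (1)


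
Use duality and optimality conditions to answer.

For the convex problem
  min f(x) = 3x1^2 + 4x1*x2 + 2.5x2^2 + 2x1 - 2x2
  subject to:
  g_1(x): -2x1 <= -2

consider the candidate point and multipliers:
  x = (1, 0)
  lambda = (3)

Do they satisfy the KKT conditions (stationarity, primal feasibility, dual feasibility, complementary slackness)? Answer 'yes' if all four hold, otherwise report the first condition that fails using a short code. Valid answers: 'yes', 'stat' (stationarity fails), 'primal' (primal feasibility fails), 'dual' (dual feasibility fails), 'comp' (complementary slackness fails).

Gradient of f: grad f(x) = Q x + c = (8, 2)
Constraint values g_i(x) = a_i^T x - b_i:
  g_1((1, 0)) = 0
Stationarity residual: grad f(x) + sum_i lambda_i a_i = (2, 2)
  -> stationarity FAILS
Primal feasibility (all g_i <= 0): OK
Dual feasibility (all lambda_i >= 0): OK
Complementary slackness (lambda_i * g_i(x) = 0 for all i): OK

Verdict: the first failing condition is stationarity -> stat.

stat


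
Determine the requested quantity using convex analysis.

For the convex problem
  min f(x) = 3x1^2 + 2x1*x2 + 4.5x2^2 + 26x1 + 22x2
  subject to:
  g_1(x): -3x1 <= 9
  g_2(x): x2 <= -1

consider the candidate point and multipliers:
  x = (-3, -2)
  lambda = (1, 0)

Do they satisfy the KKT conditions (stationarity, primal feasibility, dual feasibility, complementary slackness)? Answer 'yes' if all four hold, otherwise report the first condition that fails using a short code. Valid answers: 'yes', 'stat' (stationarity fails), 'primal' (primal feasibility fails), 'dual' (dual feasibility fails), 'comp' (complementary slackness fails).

Gradient of f: grad f(x) = Q x + c = (4, -2)
Constraint values g_i(x) = a_i^T x - b_i:
  g_1((-3, -2)) = 0
  g_2((-3, -2)) = -1
Stationarity residual: grad f(x) + sum_i lambda_i a_i = (1, -2)
  -> stationarity FAILS
Primal feasibility (all g_i <= 0): OK
Dual feasibility (all lambda_i >= 0): OK
Complementary slackness (lambda_i * g_i(x) = 0 for all i): OK

Verdict: the first failing condition is stationarity -> stat.

stat


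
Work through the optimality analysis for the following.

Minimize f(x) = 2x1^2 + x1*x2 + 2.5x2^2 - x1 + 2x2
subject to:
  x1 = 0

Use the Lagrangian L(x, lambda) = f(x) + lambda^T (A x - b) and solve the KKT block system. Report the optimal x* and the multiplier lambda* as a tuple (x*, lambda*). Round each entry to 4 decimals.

Form the Lagrangian:
  L(x, lambda) = (1/2) x^T Q x + c^T x + lambda^T (A x - b)
Stationarity (grad_x L = 0): Q x + c + A^T lambda = 0.
Primal feasibility: A x = b.

This gives the KKT block system:
  [ Q   A^T ] [ x     ]   [-c ]
  [ A    0  ] [ lambda ] = [ b ]

Solving the linear system:
  x*      = (0, -0.4)
  lambda* = (1.4)
  f(x*)   = -0.4

x* = (0, -0.4), lambda* = (1.4)


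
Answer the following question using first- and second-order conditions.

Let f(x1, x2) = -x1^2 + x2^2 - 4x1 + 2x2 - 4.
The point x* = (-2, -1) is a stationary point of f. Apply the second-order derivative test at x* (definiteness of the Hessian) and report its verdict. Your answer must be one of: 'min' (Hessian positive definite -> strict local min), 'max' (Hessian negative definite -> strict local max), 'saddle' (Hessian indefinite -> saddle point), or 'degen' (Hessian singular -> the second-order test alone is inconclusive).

Compute the Hessian H = grad^2 f:
  H = [[-2, 0], [0, 2]]
Verify stationarity: grad f(x*) = H x* + g = (0, 0).
Eigenvalues of H: -2, 2.
Eigenvalues have mixed signs, so H is indefinite -> x* is a saddle point.

saddle


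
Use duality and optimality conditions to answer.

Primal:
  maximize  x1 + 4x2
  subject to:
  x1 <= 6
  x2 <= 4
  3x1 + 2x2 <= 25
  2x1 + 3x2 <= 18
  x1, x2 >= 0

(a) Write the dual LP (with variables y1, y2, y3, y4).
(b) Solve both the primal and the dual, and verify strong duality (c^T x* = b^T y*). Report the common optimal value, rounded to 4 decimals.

The standard primal-dual pair for 'max c^T x s.t. A x <= b, x >= 0' is:
  Dual:  min b^T y  s.t.  A^T y >= c,  y >= 0.

So the dual LP is:
  minimize  6y1 + 4y2 + 25y3 + 18y4
  subject to:
    y1 + 3y3 + 2y4 >= 1
    y2 + 2y3 + 3y4 >= 4
    y1, y2, y3, y4 >= 0

Solving the primal: x* = (3, 4).
  primal value c^T x* = 19.
Solving the dual: y* = (0, 2.5, 0, 0.5).
  dual value b^T y* = 19.
Strong duality: c^T x* = b^T y*. Confirmed.

19


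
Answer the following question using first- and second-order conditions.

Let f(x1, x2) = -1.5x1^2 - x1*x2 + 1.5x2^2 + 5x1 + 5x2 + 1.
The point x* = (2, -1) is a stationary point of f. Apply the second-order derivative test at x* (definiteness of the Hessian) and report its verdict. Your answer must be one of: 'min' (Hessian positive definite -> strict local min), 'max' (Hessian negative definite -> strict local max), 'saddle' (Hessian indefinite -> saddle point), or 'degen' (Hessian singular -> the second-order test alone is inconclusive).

Compute the Hessian H = grad^2 f:
  H = [[-3, -1], [-1, 3]]
Verify stationarity: grad f(x*) = H x* + g = (0, 0).
Eigenvalues of H: -3.1623, 3.1623.
Eigenvalues have mixed signs, so H is indefinite -> x* is a saddle point.

saddle


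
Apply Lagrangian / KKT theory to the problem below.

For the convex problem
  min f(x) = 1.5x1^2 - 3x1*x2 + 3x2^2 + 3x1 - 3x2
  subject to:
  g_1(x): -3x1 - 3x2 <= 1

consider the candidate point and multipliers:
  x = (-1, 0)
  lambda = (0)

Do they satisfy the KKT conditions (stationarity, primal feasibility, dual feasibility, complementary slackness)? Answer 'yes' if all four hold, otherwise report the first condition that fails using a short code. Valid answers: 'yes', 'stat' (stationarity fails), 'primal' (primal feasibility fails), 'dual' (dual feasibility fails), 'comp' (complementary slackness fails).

Gradient of f: grad f(x) = Q x + c = (0, 0)
Constraint values g_i(x) = a_i^T x - b_i:
  g_1((-1, 0)) = 2
Stationarity residual: grad f(x) + sum_i lambda_i a_i = (0, 0)
  -> stationarity OK
Primal feasibility (all g_i <= 0): FAILS
Dual feasibility (all lambda_i >= 0): OK
Complementary slackness (lambda_i * g_i(x) = 0 for all i): OK

Verdict: the first failing condition is primal_feasibility -> primal.

primal


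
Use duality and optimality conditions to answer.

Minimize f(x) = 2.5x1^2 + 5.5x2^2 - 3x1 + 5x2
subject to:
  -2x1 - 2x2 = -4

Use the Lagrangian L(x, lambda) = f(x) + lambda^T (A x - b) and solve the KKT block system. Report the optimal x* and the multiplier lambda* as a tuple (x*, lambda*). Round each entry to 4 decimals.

Form the Lagrangian:
  L(x, lambda) = (1/2) x^T Q x + c^T x + lambda^T (A x - b)
Stationarity (grad_x L = 0): Q x + c + A^T lambda = 0.
Primal feasibility: A x = b.

This gives the KKT block system:
  [ Q   A^T ] [ x     ]   [-c ]
  [ A    0  ] [ lambda ] = [ b ]

Solving the linear system:
  x*      = (1.875, 0.125)
  lambda* = (3.1875)
  f(x*)   = 3.875

x* = (1.875, 0.125), lambda* = (3.1875)


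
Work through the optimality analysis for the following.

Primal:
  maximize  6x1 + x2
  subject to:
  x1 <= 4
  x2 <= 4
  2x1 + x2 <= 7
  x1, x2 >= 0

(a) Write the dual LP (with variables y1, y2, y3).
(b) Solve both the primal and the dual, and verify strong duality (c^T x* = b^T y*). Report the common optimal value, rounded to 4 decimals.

The standard primal-dual pair for 'max c^T x s.t. A x <= b, x >= 0' is:
  Dual:  min b^T y  s.t.  A^T y >= c,  y >= 0.

So the dual LP is:
  minimize  4y1 + 4y2 + 7y3
  subject to:
    y1 + 2y3 >= 6
    y2 + y3 >= 1
    y1, y2, y3 >= 0

Solving the primal: x* = (3.5, 0).
  primal value c^T x* = 21.
Solving the dual: y* = (0, 0, 3).
  dual value b^T y* = 21.
Strong duality: c^T x* = b^T y*. Confirmed.

21
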